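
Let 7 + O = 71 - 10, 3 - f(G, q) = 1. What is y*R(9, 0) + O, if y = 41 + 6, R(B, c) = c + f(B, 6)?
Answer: 148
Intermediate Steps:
f(G, q) = 2 (f(G, q) = 3 - 1*1 = 3 - 1 = 2)
R(B, c) = 2 + c (R(B, c) = c + 2 = 2 + c)
O = 54 (O = -7 + (71 - 10) = -7 + 61 = 54)
y = 47
y*R(9, 0) + O = 47*(2 + 0) + 54 = 47*2 + 54 = 94 + 54 = 148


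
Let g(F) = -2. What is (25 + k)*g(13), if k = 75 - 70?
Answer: -60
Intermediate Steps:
k = 5
(25 + k)*g(13) = (25 + 5)*(-2) = 30*(-2) = -60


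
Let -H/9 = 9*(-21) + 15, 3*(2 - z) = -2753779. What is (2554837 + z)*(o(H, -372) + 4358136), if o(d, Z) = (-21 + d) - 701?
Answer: 45413143898080/3 ≈ 1.5138e+13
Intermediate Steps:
z = 2753785/3 (z = 2 - 1/3*(-2753779) = 2 + 2753779/3 = 2753785/3 ≈ 9.1793e+5)
H = 1566 (H = -9*(9*(-21) + 15) = -9*(-189 + 15) = -9*(-174) = 1566)
o(d, Z) = -722 + d
(2554837 + z)*(o(H, -372) + 4358136) = (2554837 + 2753785/3)*((-722 + 1566) + 4358136) = 10418296*(844 + 4358136)/3 = (10418296/3)*4358980 = 45413143898080/3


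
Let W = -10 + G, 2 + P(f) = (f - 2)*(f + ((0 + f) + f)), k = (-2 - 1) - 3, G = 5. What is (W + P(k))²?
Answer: 18769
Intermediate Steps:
k = -6 (k = -3 - 3 = -6)
P(f) = -2 + 3*f*(-2 + f) (P(f) = -2 + (f - 2)*(f + ((0 + f) + f)) = -2 + (-2 + f)*(f + (f + f)) = -2 + (-2 + f)*(f + 2*f) = -2 + (-2 + f)*(3*f) = -2 + 3*f*(-2 + f))
W = -5 (W = -10 + 5 = -5)
(W + P(k))² = (-5 + (-2 - 6*(-6) + 3*(-6)²))² = (-5 + (-2 + 36 + 3*36))² = (-5 + (-2 + 36 + 108))² = (-5 + 142)² = 137² = 18769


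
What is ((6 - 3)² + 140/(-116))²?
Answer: 51076/841 ≈ 60.732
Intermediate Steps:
((6 - 3)² + 140/(-116))² = (3² + 140*(-1/116))² = (9 - 35/29)² = (226/29)² = 51076/841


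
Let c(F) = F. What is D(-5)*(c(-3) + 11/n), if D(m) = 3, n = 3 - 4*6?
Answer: -74/7 ≈ -10.571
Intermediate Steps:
n = -21 (n = 3 - 24 = -21)
D(-5)*(c(-3) + 11/n) = 3*(-3 + 11/(-21)) = 3*(-3 + 11*(-1/21)) = 3*(-3 - 11/21) = 3*(-74/21) = -74/7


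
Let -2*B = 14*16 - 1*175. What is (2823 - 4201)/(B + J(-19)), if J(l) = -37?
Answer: 2756/123 ≈ 22.406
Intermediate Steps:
B = -49/2 (B = -(14*16 - 1*175)/2 = -(224 - 175)/2 = -½*49 = -49/2 ≈ -24.500)
(2823 - 4201)/(B + J(-19)) = (2823 - 4201)/(-49/2 - 37) = -1378/(-123/2) = -1378*(-2/123) = 2756/123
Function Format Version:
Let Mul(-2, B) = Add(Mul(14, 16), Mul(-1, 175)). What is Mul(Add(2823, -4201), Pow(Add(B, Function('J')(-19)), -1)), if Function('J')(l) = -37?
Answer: Rational(2756, 123) ≈ 22.406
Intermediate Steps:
B = Rational(-49, 2) (B = Mul(Rational(-1, 2), Add(Mul(14, 16), Mul(-1, 175))) = Mul(Rational(-1, 2), Add(224, -175)) = Mul(Rational(-1, 2), 49) = Rational(-49, 2) ≈ -24.500)
Mul(Add(2823, -4201), Pow(Add(B, Function('J')(-19)), -1)) = Mul(Add(2823, -4201), Pow(Add(Rational(-49, 2), -37), -1)) = Mul(-1378, Pow(Rational(-123, 2), -1)) = Mul(-1378, Rational(-2, 123)) = Rational(2756, 123)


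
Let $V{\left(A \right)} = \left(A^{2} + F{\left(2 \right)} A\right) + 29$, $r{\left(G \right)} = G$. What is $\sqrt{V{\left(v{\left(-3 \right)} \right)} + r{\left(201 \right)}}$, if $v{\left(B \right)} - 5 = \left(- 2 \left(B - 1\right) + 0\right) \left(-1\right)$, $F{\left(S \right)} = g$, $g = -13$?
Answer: $\sqrt{278} \approx 16.673$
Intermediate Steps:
$F{\left(S \right)} = -13$
$v{\left(B \right)} = 3 + 2 B$ ($v{\left(B \right)} = 5 + \left(- 2 \left(B - 1\right) + 0\right) \left(-1\right) = 5 + \left(- 2 \left(-1 + B\right) + 0\right) \left(-1\right) = 5 + \left(\left(2 - 2 B\right) + 0\right) \left(-1\right) = 5 + \left(2 - 2 B\right) \left(-1\right) = 5 + \left(-2 + 2 B\right) = 3 + 2 B$)
$V{\left(A \right)} = 29 + A^{2} - 13 A$ ($V{\left(A \right)} = \left(A^{2} - 13 A\right) + 29 = 29 + A^{2} - 13 A$)
$\sqrt{V{\left(v{\left(-3 \right)} \right)} + r{\left(201 \right)}} = \sqrt{\left(29 + \left(3 + 2 \left(-3\right)\right)^{2} - 13 \left(3 + 2 \left(-3\right)\right)\right) + 201} = \sqrt{\left(29 + \left(3 - 6\right)^{2} - 13 \left(3 - 6\right)\right) + 201} = \sqrt{\left(29 + \left(-3\right)^{2} - -39\right) + 201} = \sqrt{\left(29 + 9 + 39\right) + 201} = \sqrt{77 + 201} = \sqrt{278}$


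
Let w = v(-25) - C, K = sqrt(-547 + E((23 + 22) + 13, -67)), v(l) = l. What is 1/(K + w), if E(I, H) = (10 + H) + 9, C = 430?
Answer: -13/5932 - I*sqrt(595)/207620 ≈ -0.0021915 - 0.00011749*I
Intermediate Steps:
E(I, H) = 19 + H
K = I*sqrt(595) (K = sqrt(-547 + (19 - 67)) = sqrt(-547 - 48) = sqrt(-595) = I*sqrt(595) ≈ 24.393*I)
w = -455 (w = -25 - 1*430 = -25 - 430 = -455)
1/(K + w) = 1/(I*sqrt(595) - 455) = 1/(-455 + I*sqrt(595))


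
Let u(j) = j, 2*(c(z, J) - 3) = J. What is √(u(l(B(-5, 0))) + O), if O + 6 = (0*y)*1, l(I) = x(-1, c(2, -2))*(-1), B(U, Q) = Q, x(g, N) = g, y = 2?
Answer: I*√5 ≈ 2.2361*I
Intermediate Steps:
c(z, J) = 3 + J/2
l(I) = 1 (l(I) = -1*(-1) = 1)
O = -6 (O = -6 + (0*2)*1 = -6 + 0*1 = -6 + 0 = -6)
√(u(l(B(-5, 0))) + O) = √(1 - 6) = √(-5) = I*√5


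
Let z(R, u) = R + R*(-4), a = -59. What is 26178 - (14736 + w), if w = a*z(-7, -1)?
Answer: 12681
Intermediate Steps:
z(R, u) = -3*R (z(R, u) = R - 4*R = -3*R)
w = -1239 (w = -(-177)*(-7) = -59*21 = -1239)
26178 - (14736 + w) = 26178 - (14736 - 1239) = 26178 - 1*13497 = 26178 - 13497 = 12681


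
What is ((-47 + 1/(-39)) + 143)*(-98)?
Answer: -366814/39 ≈ -9405.5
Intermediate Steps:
((-47 + 1/(-39)) + 143)*(-98) = ((-47 - 1/39) + 143)*(-98) = (-1834/39 + 143)*(-98) = (3743/39)*(-98) = -366814/39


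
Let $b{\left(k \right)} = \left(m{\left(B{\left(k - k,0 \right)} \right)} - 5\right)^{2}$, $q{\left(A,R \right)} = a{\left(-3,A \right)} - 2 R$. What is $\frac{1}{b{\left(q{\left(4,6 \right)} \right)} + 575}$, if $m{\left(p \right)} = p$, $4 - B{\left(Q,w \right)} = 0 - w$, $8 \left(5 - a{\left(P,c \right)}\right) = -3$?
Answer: $\frac{1}{576} \approx 0.0017361$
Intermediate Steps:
$a{\left(P,c \right)} = \frac{43}{8}$ ($a{\left(P,c \right)} = 5 - - \frac{3}{8} = 5 + \frac{3}{8} = \frac{43}{8}$)
$B{\left(Q,w \right)} = 4 + w$ ($B{\left(Q,w \right)} = 4 - \left(0 - w\right) = 4 - - w = 4 + w$)
$q{\left(A,R \right)} = \frac{43}{8} - 2 R$
$b{\left(k \right)} = 1$ ($b{\left(k \right)} = \left(\left(4 + 0\right) - 5\right)^{2} = \left(4 - 5\right)^{2} = \left(-1\right)^{2} = 1$)
$\frac{1}{b{\left(q{\left(4,6 \right)} \right)} + 575} = \frac{1}{1 + 575} = \frac{1}{576}$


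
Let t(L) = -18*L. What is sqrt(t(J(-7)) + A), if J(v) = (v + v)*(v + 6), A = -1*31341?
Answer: I*sqrt(31593) ≈ 177.74*I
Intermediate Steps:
A = -31341
J(v) = 2*v*(6 + v) (J(v) = (2*v)*(6 + v) = 2*v*(6 + v))
sqrt(t(J(-7)) + A) = sqrt(-36*(-7)*(6 - 7) - 31341) = sqrt(-36*(-7)*(-1) - 31341) = sqrt(-18*14 - 31341) = sqrt(-252 - 31341) = sqrt(-31593) = I*sqrt(31593)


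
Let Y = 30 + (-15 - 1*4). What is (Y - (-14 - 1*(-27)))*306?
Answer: -612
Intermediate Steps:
Y = 11 (Y = 30 + (-15 - 4) = 30 - 19 = 11)
(Y - (-14 - 1*(-27)))*306 = (11 - (-14 - 1*(-27)))*306 = (11 - (-14 + 27))*306 = (11 - 1*13)*306 = (11 - 13)*306 = -2*306 = -612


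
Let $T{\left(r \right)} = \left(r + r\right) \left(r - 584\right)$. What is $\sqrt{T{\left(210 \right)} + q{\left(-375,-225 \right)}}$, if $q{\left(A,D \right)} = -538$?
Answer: $i \sqrt{157618} \approx 397.01 i$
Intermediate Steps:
$T{\left(r \right)} = 2 r \left(-584 + r\right)$
$\sqrt{T{\left(210 \right)} + q{\left(-375,-225 \right)}} = \sqrt{2 \cdot 210 \left(-584 + 210\right) - 538} = \sqrt{2 \cdot 210 \left(-374\right) - 538} = \sqrt{-157080 - 538} = \sqrt{-157618} = i \sqrt{157618}$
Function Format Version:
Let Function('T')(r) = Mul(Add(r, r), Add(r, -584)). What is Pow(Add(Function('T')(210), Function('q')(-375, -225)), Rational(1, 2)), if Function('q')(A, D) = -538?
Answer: Mul(I, Pow(157618, Rational(1, 2))) ≈ Mul(397.01, I)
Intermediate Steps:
Function('T')(r) = Mul(2, r, Add(-584, r)) (Function('T')(r) = Mul(Mul(2, r), Add(-584, r)) = Mul(2, r, Add(-584, r)))
Pow(Add(Function('T')(210), Function('q')(-375, -225)), Rational(1, 2)) = Pow(Add(Mul(2, 210, Add(-584, 210)), -538), Rational(1, 2)) = Pow(Add(Mul(2, 210, -374), -538), Rational(1, 2)) = Pow(Add(-157080, -538), Rational(1, 2)) = Pow(-157618, Rational(1, 2)) = Mul(I, Pow(157618, Rational(1, 2)))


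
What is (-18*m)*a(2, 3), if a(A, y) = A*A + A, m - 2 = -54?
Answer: 5616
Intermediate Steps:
m = -52 (m = 2 - 54 = -52)
a(A, y) = A + A² (a(A, y) = A² + A = A + A²)
(-18*m)*a(2, 3) = (-18*(-52))*(2*(1 + 2)) = 936*(2*3) = 936*6 = 5616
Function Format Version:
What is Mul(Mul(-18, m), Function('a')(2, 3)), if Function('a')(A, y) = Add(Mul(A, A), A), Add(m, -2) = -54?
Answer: 5616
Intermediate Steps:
m = -52 (m = Add(2, -54) = -52)
Function('a')(A, y) = Add(A, Pow(A, 2)) (Function('a')(A, y) = Add(Pow(A, 2), A) = Add(A, Pow(A, 2)))
Mul(Mul(-18, m), Function('a')(2, 3)) = Mul(Mul(-18, -52), Mul(2, Add(1, 2))) = Mul(936, Mul(2, 3)) = Mul(936, 6) = 5616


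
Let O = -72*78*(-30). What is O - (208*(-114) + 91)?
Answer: 192101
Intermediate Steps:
O = 168480 (O = -5616*(-30) = 168480)
O - (208*(-114) + 91) = 168480 - (208*(-114) + 91) = 168480 - (-23712 + 91) = 168480 - 1*(-23621) = 168480 + 23621 = 192101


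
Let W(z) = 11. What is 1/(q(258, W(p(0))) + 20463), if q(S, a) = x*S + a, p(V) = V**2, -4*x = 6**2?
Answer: 1/18152 ≈ 5.5090e-5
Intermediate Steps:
x = -9 (x = -1/4*6**2 = -1/4*36 = -9)
q(S, a) = a - 9*S (q(S, a) = -9*S + a = a - 9*S)
1/(q(258, W(p(0))) + 20463) = 1/((11 - 9*258) + 20463) = 1/((11 - 2322) + 20463) = 1/(-2311 + 20463) = 1/18152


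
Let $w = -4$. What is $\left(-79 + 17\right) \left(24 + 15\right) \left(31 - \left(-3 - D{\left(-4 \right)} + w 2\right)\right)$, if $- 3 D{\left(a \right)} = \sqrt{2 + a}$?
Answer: $-101556 + 806 i \sqrt{2} \approx -1.0156 \cdot 10^{5} + 1139.9 i$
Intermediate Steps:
$D{\left(a \right)} = - \frac{\sqrt{2 + a}}{3}$
$\left(-79 + 17\right) \left(24 + 15\right) \left(31 - \left(-3 - D{\left(-4 \right)} + w 2\right)\right) = \left(-79 + 17\right) \left(24 + 15\right) \left(31 - \left(-3 - 8 + \frac{\sqrt{2 - 4}}{3}\right)\right) = \left(-62\right) 39 \left(31 - \left(-11 + \frac{i \sqrt{2}}{3}\right)\right) = - 2418 \left(31 - \left(-11 + \frac{i \sqrt{2}}{3}\right)\right) = - 2418 \left(31 + \left(- \frac{i \sqrt{2}}{3} + 11\right)\right) = - 2418 \left(31 + \left(11 - \frac{i \sqrt{2}}{3}\right)\right) = - 2418 \left(42 - \frac{i \sqrt{2}}{3}\right) = -101556 + 806 i \sqrt{2}$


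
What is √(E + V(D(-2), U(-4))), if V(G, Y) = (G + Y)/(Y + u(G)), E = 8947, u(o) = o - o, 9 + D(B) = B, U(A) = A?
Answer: √35803/2 ≈ 94.608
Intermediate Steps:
D(B) = -9 + B
u(o) = 0
V(G, Y) = (G + Y)/Y (V(G, Y) = (G + Y)/(Y + 0) = (G + Y)/Y)
√(E + V(D(-2), U(-4))) = √(8947 + ((-9 - 2) - 4)/(-4)) = √(8947 - (-11 - 4)/4) = √(8947 - ¼*(-15)) = √(8947 + 15/4) = √(35803/4) = √35803/2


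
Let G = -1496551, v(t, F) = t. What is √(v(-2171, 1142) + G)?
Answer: I*√1498722 ≈ 1224.2*I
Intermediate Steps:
√(v(-2171, 1142) + G) = √(-2171 - 1496551) = √(-1498722) = I*√1498722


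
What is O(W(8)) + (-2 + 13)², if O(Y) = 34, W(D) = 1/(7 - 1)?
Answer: 155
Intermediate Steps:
W(D) = ⅙ (W(D) = 1/6 = ⅙)
O(W(8)) + (-2 + 13)² = 34 + (-2 + 13)² = 34 + 11² = 34 + 121 = 155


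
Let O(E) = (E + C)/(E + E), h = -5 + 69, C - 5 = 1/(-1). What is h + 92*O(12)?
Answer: 376/3 ≈ 125.33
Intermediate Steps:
C = 4 (C = 5 + 1/(-1) = 5 - 1 = 4)
h = 64
O(E) = (4 + E)/(2*E) (O(E) = (E + 4)/(E + E) = (4 + E)/((2*E)) = (4 + E)*(1/(2*E)) = (4 + E)/(2*E))
h + 92*O(12) = 64 + 92*((½)*(4 + 12)/12) = 64 + 92*((½)*(1/12)*16) = 64 + 92*(⅔) = 64 + 184/3 = 376/3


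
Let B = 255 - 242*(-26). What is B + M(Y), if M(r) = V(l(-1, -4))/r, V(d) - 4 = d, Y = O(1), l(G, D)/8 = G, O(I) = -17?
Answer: 111303/17 ≈ 6547.2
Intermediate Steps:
l(G, D) = 8*G
B = 6547 (B = 255 + 6292 = 6547)
Y = -17
V(d) = 4 + d
M(r) = -4/r (M(r) = (4 + 8*(-1))/r = (4 - 8)/r = -4/r)
B + M(Y) = 6547 - 4/(-17) = 6547 - 4*(-1/17) = 6547 + 4/17 = 111303/17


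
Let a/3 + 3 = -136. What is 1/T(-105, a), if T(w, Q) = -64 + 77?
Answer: 1/13 ≈ 0.076923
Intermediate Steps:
a = -417 (a = -9 + 3*(-136) = -9 - 408 = -417)
T(w, Q) = 13
1/T(-105, a) = 1/13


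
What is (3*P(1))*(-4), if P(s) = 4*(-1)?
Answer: 48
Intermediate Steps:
P(s) = -4
(3*P(1))*(-4) = (3*(-4))*(-4) = -12*(-4) = 48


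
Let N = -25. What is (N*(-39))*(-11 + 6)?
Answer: -4875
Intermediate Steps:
(N*(-39))*(-11 + 6) = (-25*(-39))*(-11 + 6) = 975*(-5) = -4875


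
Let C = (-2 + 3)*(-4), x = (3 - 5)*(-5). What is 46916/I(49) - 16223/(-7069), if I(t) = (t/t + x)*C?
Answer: -82733848/77759 ≈ -1064.0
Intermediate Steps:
x = 10 (x = -2*(-5) = 10)
C = -4 (C = 1*(-4) = -4)
I(t) = -44 (I(t) = (t/t + 10)*(-4) = (1 + 10)*(-4) = 11*(-4) = -44)
46916/I(49) - 16223/(-7069) = 46916/(-44) - 16223/(-7069) = 46916*(-1/44) - 16223*(-1/7069) = -11729/11 + 16223/7069 = -82733848/77759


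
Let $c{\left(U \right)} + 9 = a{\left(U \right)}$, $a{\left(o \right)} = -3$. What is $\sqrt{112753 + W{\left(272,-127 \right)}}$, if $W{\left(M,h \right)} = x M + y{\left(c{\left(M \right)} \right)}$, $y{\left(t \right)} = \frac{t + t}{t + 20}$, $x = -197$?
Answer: $3 \sqrt{6574} \approx 243.24$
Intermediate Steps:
$c{\left(U \right)} = -12$ ($c{\left(U \right)} = -9 - 3 = -12$)
$y{\left(t \right)} = \frac{2 t}{20 + t}$
$W{\left(M,h \right)} = -3 - 197 M$ ($W{\left(M,h \right)} = - 197 M + 2 \left(-12\right) \frac{1}{20 - 12} = - 197 M + 2 \left(-12\right) \frac{1}{8} = - 197 M - 3 = -3 - 197 M$)
$\sqrt{112753 + W{\left(272,-127 \right)}} = \sqrt{112753 - 53587} = \sqrt{59166} = 3 \sqrt{6574}$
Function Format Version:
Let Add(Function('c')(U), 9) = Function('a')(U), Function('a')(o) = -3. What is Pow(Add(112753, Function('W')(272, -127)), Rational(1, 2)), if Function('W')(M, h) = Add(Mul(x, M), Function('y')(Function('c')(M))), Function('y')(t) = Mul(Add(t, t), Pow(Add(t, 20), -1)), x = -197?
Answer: Mul(3, Pow(6574, Rational(1, 2))) ≈ 243.24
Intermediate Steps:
Function('c')(U) = -12 (Function('c')(U) = Add(-9, -3) = -12)
Function('y')(t) = Mul(2, t, Pow(Add(20, t), -1)) (Function('y')(t) = Mul(Mul(2, t), Pow(Add(20, t), -1)) = Mul(2, t, Pow(Add(20, t), -1)))
Function('W')(M, h) = Add(-3, Mul(-197, M)) (Function('W')(M, h) = Add(Mul(-197, M), Mul(2, -12, Pow(Add(20, -12), -1))) = Add(Mul(-197, M), Mul(2, -12, Pow(8, -1))) = Add(Mul(-197, M), Mul(2, -12, Rational(1, 8))) = Add(Mul(-197, M), -3) = Add(-3, Mul(-197, M)))
Pow(Add(112753, Function('W')(272, -127)), Rational(1, 2)) = Pow(Add(112753, Add(-3, Mul(-197, 272))), Rational(1, 2)) = Pow(Add(112753, Add(-3, -53584)), Rational(1, 2)) = Pow(Add(112753, -53587), Rational(1, 2)) = Pow(59166, Rational(1, 2)) = Mul(3, Pow(6574, Rational(1, 2)))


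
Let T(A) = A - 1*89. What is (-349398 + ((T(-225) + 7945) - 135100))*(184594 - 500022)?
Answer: 150417204076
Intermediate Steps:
T(A) = -89 + A (T(A) = A - 89 = -89 + A)
(-349398 + ((T(-225) + 7945) - 135100))*(184594 - 500022) = (-349398 + (((-89 - 225) + 7945) - 135100))*(184594 - 500022) = (-349398 + ((-314 + 7945) - 135100))*(-315428) = (-349398 + (7631 - 135100))*(-315428) = (-349398 - 127469)*(-315428) = -476867*(-315428) = 150417204076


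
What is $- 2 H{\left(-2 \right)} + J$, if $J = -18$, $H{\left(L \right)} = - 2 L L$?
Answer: $-2$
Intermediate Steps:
$H{\left(L \right)} = - 2 L^{2}$
$- 2 H{\left(-2 \right)} + J = - 2 \left(- 2 \left(-2\right)^{2}\right) - 18 = - 2 \left(\left(-2\right) 4\right) - 18 = \left(-2\right) \left(-8\right) - 18 = 16 - 18 = -2$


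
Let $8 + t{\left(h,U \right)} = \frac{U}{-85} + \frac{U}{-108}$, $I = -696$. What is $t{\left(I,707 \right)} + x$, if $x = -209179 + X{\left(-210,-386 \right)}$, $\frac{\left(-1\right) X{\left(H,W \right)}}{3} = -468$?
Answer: $- \frac{1907584391}{9180} \approx -2.078 \cdot 10^{5}$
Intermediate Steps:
$X{\left(H,W \right)} = 1404$ ($X{\left(H,W \right)} = \left(-3\right) \left(-468\right) = 1404$)
$t{\left(h,U \right)} = -8 - \frac{193 U}{9180}$ ($t{\left(h,U \right)} = -8 + \left(\frac{U}{-85} + \frac{U}{-108}\right) = -8 + \left(U \left(- \frac{1}{85}\right) + U \left(- \frac{1}{108}\right)\right) = -8 - \frac{193 U}{9180}$)
$x = -207775$ ($x = -209179 + 1404 = -207775$)
$t{\left(I,707 \right)} + x = \left(-8 - \frac{136451}{9180}\right) - 207775 = - \frac{209891}{9180} - 207775 = - \frac{1907584391}{9180}$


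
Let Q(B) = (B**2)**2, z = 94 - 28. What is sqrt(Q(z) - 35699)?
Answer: 1207*sqrt(13) ≈ 4351.9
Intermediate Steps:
z = 66
Q(B) = B**4
sqrt(Q(z) - 35699) = sqrt(66**4 - 35699) = sqrt(18974736 - 35699) = sqrt(18939037) = 1207*sqrt(13)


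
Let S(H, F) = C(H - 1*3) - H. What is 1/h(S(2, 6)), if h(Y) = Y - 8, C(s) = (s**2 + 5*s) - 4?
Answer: -1/18 ≈ -0.055556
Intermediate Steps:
C(s) = -4 + s**2 + 5*s
S(H, F) = -19 + (-3 + H)**2 + 4*H (S(H, F) = (-4 + (H - 1*3)**2 + 5*(H - 1*3)) - H = (-4 + (H - 3)**2 + 5*(H - 3)) - H = (-4 + (-3 + H)**2 + 5*(-3 + H)) - H = (-4 + (-3 + H)**2 + (-15 + 5*H)) - H = (-19 + (-3 + H)**2 + 5*H) - H = -19 + (-3 + H)**2 + 4*H)
h(Y) = -8 + Y
1/h(S(2, 6)) = 1/(-8 + (-10 + 2**2 - 2*2)) = 1/(-8 + (-10 + 4 - 4)) = 1/(-8 - 10) = 1/(-18) = -1/18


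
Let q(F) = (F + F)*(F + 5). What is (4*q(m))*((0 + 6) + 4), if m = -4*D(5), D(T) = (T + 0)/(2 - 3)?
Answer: 40000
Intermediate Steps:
D(T) = -T (D(T) = T/(-1) = T*(-1) = -T)
m = 20 (m = -(-4)*5 = -4*(-5) = 20)
q(F) = 2*F*(5 + F) (q(F) = (2*F)*(5 + F) = 2*F*(5 + F))
(4*q(m))*((0 + 6) + 4) = (4*(2*20*(5 + 20)))*((0 + 6) + 4) = (4*(2*20*25))*(6 + 4) = (4*1000)*10 = 4000*10 = 40000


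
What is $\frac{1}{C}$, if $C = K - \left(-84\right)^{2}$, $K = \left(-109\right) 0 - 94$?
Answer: $- \frac{1}{7150} \approx -0.00013986$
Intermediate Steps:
$K = -94$ ($K = 0 - 94 = -94$)
$C = -7150$ ($C = -94 - \left(-84\right)^{2} = -94 - 7056 = -7150$)
$\frac{1}{C} = \frac{1}{-7150} = - \frac{1}{7150}$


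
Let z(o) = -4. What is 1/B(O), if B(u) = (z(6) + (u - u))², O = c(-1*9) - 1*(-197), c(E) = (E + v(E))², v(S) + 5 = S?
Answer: 1/16 ≈ 0.062500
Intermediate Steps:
v(S) = -5 + S
c(E) = (-5 + 2*E)² (c(E) = (E + (-5 + E))² = (-5 + 2*E)²)
O = 726 (O = (-5 + 2*(-1*9))² - 1*(-197) = (-5 + 2*(-9))² + 197 = (-5 - 18)² + 197 = (-23)² + 197 = 529 + 197 = 726)
B(u) = 16 (B(u) = (-4 + (u - u))² = (-4 + 0)² = (-4)² = 16)
1/B(O) = 1/16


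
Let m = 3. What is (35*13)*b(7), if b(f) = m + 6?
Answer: 4095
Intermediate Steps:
b(f) = 9 (b(f) = 3 + 6 = 9)
(35*13)*b(7) = (35*13)*9 = 455*9 = 4095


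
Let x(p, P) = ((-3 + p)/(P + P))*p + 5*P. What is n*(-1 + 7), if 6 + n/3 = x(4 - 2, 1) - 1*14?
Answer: -288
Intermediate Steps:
x(p, P) = 5*P + p*(-3 + p)/(2*P) (x(p, P) = ((-3 + p)/((2*P)))*p + 5*P = ((-3 + p)*(1/(2*P)))*p + 5*P = ((-3 + p)/(2*P))*p + 5*P = p*(-3 + p)/(2*P) + 5*P = 5*P + p*(-3 + p)/(2*P))
n = -48 (n = -18 + 3*((1/2)*((4 - 2)**2 - 3*(4 - 2) + 10*1**2)/1 - 1*14) = -18 + 3*((1/2)*1*(2**2 - 3*2 + 10*1) - 14) = -18 + 3*((1/2)*1*(4 - 6 + 10) - 14) = -18 + 3*((1/2)*1*8 - 14) = -18 + 3*(4 - 14) = -18 + 3*(-10) = -18 - 30 = -48)
n*(-1 + 7) = -48*(-1 + 7) = -48*6 = -288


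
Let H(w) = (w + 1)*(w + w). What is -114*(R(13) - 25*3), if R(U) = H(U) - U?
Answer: -31464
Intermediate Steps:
H(w) = 2*w*(1 + w) (H(w) = (1 + w)*(2*w) = 2*w*(1 + w))
R(U) = -U + 2*U*(1 + U) (R(U) = 2*U*(1 + U) - U = -U + 2*U*(1 + U))
-114*(R(13) - 25*3) = -114*(13*(1 + 2*13) - 25*3) = -114*(13*(1 + 26) - 75) = -114*(13*27 - 75) = -114*(351 - 75) = -114*276 = -31464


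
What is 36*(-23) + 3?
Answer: -825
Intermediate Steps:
36*(-23) + 3 = -828 + 3 = -825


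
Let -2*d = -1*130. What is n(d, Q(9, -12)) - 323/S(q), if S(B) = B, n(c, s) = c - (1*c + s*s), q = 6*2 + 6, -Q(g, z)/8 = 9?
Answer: -93635/18 ≈ -5201.9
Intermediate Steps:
Q(g, z) = -72 (Q(g, z) = -8*9 = -72)
d = 65 (d = -(-1)*130/2 = -½*(-130) = 65)
q = 18 (q = 12 + 6 = 18)
n(c, s) = -s² (n(c, s) = c - (c + s²) = c + (-c - s²) = -s²)
n(d, Q(9, -12)) - 323/S(q) = -1*(-72)² - 323/18 = -1*5184 - 323*1/18 = -5184 - 323/18 = -93635/18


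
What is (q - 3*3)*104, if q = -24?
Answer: -3432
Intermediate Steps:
(q - 3*3)*104 = (-24 - 3*3)*104 = (-24 - 9)*104 = -33*104 = -3432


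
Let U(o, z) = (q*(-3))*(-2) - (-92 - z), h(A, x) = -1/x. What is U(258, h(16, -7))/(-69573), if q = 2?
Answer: -243/162337 ≈ -0.0014969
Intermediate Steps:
U(o, z) = 104 + z (U(o, z) = (2*(-3))*(-2) - (-92 - z) = -6*(-2) + (92 + z) = 12 + (92 + z) = 104 + z)
U(258, h(16, -7))/(-69573) = (104 - 1/(-7))/(-69573) = (104 - 1*(-⅐))*(-1/69573) = (104 + ⅐)*(-1/69573) = (729/7)*(-1/69573) = -243/162337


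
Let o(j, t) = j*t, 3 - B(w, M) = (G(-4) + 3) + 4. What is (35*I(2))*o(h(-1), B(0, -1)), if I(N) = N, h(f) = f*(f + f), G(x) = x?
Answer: 0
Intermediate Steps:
h(f) = 2*f² (h(f) = f*(2*f) = 2*f²)
B(w, M) = 0 (B(w, M) = 3 - ((-4 + 3) + 4) = 3 - (-1 + 4) = 3 - 1*3 = 3 - 3 = 0)
(35*I(2))*o(h(-1), B(0, -1)) = (35*2)*((2*(-1)²)*0) = 70*((2*1)*0) = 70*(2*0) = 70*0 = 0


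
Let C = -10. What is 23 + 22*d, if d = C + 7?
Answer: -43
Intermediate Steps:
d = -3 (d = -10 + 7 = -3)
23 + 22*d = 23 + 22*(-3) = 23 - 66 = -43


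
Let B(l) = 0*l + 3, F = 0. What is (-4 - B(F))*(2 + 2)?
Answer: -28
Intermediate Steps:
B(l) = 3 (B(l) = 0 + 3 = 3)
(-4 - B(F))*(2 + 2) = (-4 - 1*3)*(2 + 2) = (-4 - 3)*4 = -7*4 = -28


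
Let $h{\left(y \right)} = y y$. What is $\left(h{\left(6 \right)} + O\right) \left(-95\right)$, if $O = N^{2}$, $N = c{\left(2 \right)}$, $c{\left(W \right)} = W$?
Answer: $-3800$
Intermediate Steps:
$N = 2$
$h{\left(y \right)} = y^{2}$
$O = 4$ ($O = 2^{2} = 4$)
$\left(h{\left(6 \right)} + O\right) \left(-95\right) = \left(6^{2} + 4\right) \left(-95\right) = \left(36 + 4\right) \left(-95\right) = 40 \left(-95\right) = -3800$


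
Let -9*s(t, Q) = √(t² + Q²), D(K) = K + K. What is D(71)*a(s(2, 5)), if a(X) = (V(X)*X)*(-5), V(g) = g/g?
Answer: 710*√29/9 ≈ 424.83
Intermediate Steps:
D(K) = 2*K
s(t, Q) = -√(Q² + t²)/9 (s(t, Q) = -√(t² + Q²)/9 = -√(Q² + t²)/9)
V(g) = 1
a(X) = -5*X (a(X) = (1*X)*(-5) = X*(-5) = -5*X)
D(71)*a(s(2, 5)) = (2*71)*(-(-5)*√(5² + 2²)/9) = 142*(-(-5)*√(25 + 4)/9) = 142*(-(-5)*√29/9) = 142*(5*√29/9) = 710*√29/9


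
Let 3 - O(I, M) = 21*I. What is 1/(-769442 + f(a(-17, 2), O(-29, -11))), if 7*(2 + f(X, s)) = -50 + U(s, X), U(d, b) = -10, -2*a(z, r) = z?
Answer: -7/5386168 ≈ -1.2996e-6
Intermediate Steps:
a(z, r) = -z/2
O(I, M) = 3 - 21*I
f(X, s) = -74/7 (f(X, s) = -2 + (-50 - 10)/7 = -2 + (1/7)*(-60) = -2 - 60/7 = -74/7)
1/(-769442 + f(a(-17, 2), O(-29, -11))) = 1/(-769442 - 74/7) = 1/(-5386168/7) = -7/5386168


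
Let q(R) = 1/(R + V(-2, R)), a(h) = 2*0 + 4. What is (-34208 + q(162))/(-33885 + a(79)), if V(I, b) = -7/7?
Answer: 5507487/5454841 ≈ 1.0097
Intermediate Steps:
a(h) = 4 (a(h) = 0 + 4 = 4)
V(I, b) = -1 (V(I, b) = -7*⅐ = -1)
q(R) = 1/(-1 + R) (q(R) = 1/(R - 1) = 1/(-1 + R))
(-34208 + q(162))/(-33885 + a(79)) = (-34208 + 1/(-1 + 162))/(-33885 + 4) = (-34208 + 1/161)/(-33881) = (-34208 + 1/161)*(-1/33881) = -5507487/161*(-1/33881) = 5507487/5454841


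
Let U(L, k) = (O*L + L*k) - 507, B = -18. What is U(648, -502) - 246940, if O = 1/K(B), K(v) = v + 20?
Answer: -572419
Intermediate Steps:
K(v) = 20 + v
O = ½ (O = 1/(20 - 18) = 1/2 = ½ ≈ 0.50000)
U(L, k) = -507 + L/2 + L*k (U(L, k) = (L/2 + L*k) - 507 = -507 + L/2 + L*k)
U(648, -502) - 246940 = (-507 + (½)*648 + 648*(-502)) - 246940 = (-507 + 324 - 325296) - 246940 = -325479 - 246940 = -572419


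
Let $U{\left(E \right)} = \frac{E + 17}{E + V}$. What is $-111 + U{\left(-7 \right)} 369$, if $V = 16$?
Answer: $299$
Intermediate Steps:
$U{\left(E \right)} = \frac{17 + E}{16 + E}$ ($U{\left(E \right)} = \frac{E + 17}{E + 16} = \frac{17 + E}{16 + E}$)
$-111 + U{\left(-7 \right)} 369 = -111 + \frac{17 - 7}{16 - 7} \cdot 369 = -111 + \frac{1}{9} \cdot 10 \cdot 369 = -111 + \frac{10}{9} \cdot 369 = -111 + 410 = 299$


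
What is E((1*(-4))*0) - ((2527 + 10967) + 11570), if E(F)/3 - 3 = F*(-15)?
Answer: -25055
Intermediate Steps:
E(F) = 9 - 45*F (E(F) = 9 + 3*(F*(-15)) = 9 + 3*(-15*F) = 9 - 45*F)
E((1*(-4))*0) - ((2527 + 10967) + 11570) = (9 - 45*1*(-4)*0) - ((2527 + 10967) + 11570) = (9 - (-180)*0) - (13494 + 11570) = (9 - 45*0) - 1*25064 = (9 + 0) - 25064 = 9 - 25064 = -25055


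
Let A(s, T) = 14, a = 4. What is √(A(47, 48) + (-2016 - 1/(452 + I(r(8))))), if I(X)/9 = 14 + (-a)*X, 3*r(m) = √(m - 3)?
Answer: √(-2314314 + 48048*√5)/(2*√(289 - 6*√5)) ≈ 44.744*I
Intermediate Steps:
r(m) = √(-3 + m)/3 (r(m) = √(m - 3)/3 = √(-3 + m)/3)
I(X) = 126 - 36*X (I(X) = 9*(14 + (-1*4)*X) = 9*(14 - 4*X) = 126 - 36*X)
√(A(47, 48) + (-2016 - 1/(452 + I(r(8))))) = √(14 + (-2016 - 1/(452 + (126 - 12*√(-3 + 8))))) = √(14 + (-2016 - 1/(452 + (126 - 12*√5)))) = √(14 + (-2016 - 1/(578 - 12*√5))) = √(-2002 - 1/(578 - 12*√5))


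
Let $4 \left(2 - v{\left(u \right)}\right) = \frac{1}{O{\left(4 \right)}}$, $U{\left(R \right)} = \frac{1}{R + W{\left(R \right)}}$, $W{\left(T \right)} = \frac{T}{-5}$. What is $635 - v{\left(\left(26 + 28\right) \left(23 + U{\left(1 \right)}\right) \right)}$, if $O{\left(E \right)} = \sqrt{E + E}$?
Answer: $633 + \frac{\sqrt{2}}{16} \approx 633.09$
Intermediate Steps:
$W{\left(T \right)} = - \frac{T}{5}$ ($W{\left(T \right)} = T \left(- \frac{1}{5}\right) = - \frac{T}{5}$)
$U{\left(R \right)} = \frac{5}{4 R}$ ($U{\left(R \right)} = \frac{1}{R - \frac{R}{5}} = \frac{1}{\frac{4}{5} R} = \frac{5}{4 R}$)
$O{\left(E \right)} = \sqrt{2} \sqrt{E}$ ($O{\left(E \right)} = \sqrt{2 E} = \sqrt{2} \sqrt{E}$)
$v{\left(u \right)} = 2 - \frac{\sqrt{2}}{16}$ ($v{\left(u \right)} = 2 - \frac{1}{4 \sqrt{2} \sqrt{4}} = 2 - \frac{1}{4 \sqrt{2} \cdot 2} = 2 - \frac{1}{4 \cdot 2 \sqrt{2}} = 2 - \frac{\frac{1}{4} \sqrt{2}}{4} = 2 - \frac{\sqrt{2}}{16}$)
$635 - v{\left(\left(26 + 28\right) \left(23 + U{\left(1 \right)}\right) \right)} = 635 - \left(2 - \frac{\sqrt{2}}{16}\right) = 633 + \frac{\sqrt{2}}{16}$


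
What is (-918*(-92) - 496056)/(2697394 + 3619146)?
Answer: -20580/315827 ≈ -0.065162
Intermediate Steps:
(-918*(-92) - 496056)/(2697394 + 3619146) = (84456 - 496056)/6316540 = -411600*1/6316540 = -20580/315827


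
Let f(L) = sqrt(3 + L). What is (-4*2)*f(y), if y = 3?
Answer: -8*sqrt(6) ≈ -19.596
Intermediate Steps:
(-4*2)*f(y) = (-4*2)*sqrt(3 + 3) = -8*sqrt(6)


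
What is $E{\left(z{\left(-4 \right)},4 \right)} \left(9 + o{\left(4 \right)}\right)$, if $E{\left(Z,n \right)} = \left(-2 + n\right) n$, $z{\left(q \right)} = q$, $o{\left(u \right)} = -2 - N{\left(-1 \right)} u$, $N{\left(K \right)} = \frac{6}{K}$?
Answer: $248$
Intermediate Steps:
$o{\left(u \right)} = -2 + 6 u$ ($o{\left(u \right)} = -2 - \frac{6}{-1} u = -2 - 6 \left(-1\right) u = -2 - - 6 u = -2 + 6 u$)
$E{\left(Z,n \right)} = n \left(-2 + n\right)$
$E{\left(z{\left(-4 \right)},4 \right)} \left(9 + o{\left(4 \right)}\right) = 4 \left(-2 + 4\right) \left(9 + \left(-2 + 6 \cdot 4\right)\right) = 4 \cdot 2 \left(9 + \left(-2 + 24\right)\right) = 8 \left(9 + 22\right) = 8 \cdot 31 = 248$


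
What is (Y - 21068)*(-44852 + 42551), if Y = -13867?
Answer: 80385435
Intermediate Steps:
(Y - 21068)*(-44852 + 42551) = (-13867 - 21068)*(-44852 + 42551) = -34935*(-2301) = 80385435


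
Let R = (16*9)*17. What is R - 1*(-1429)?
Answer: 3877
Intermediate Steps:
R = 2448 (R = 144*17 = 2448)
R - 1*(-1429) = 2448 - 1*(-1429) = 2448 + 1429 = 3877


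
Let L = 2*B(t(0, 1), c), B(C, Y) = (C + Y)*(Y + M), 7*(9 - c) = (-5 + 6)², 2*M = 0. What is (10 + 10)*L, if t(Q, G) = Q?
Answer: 153760/49 ≈ 3138.0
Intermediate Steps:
M = 0 (M = (½)*0 = 0)
c = 62/7 (c = 9 - (-5 + 6)²/7 = 9 - ⅐*1² = 9 - ⅐*1 = 9 - ⅐ = 62/7 ≈ 8.8571)
B(C, Y) = Y*(C + Y) (B(C, Y) = (C + Y)*(Y + 0) = (C + Y)*Y = Y*(C + Y))
L = 7688/49 (L = 2*(62*(0 + 62/7)/7) = 2*((62/7)*(62/7)) = 2*(3844/49) = 7688/49 ≈ 156.90)
(10 + 10)*L = (10 + 10)*(7688/49) = 20*(7688/49) = 153760/49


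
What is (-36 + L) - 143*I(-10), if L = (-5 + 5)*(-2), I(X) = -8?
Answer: 1108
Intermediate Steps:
L = 0 (L = 0*(-2) = 0)
(-36 + L) - 143*I(-10) = (-36 + 0) - 143*(-8) = -36 + 1144 = 1108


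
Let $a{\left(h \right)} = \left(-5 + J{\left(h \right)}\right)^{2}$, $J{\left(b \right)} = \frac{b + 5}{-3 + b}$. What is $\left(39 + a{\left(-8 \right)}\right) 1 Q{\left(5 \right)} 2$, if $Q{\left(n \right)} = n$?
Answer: $\frac{74230}{121} \approx 613.47$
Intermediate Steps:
$J{\left(b \right)} = \frac{5 + b}{-3 + b}$
$a{\left(h \right)} = \left(-5 + \frac{5 + h}{-3 + h}\right)^{2}$
$\left(39 + a{\left(-8 \right)}\right) 1 Q{\left(5 \right)} 2 = \left(39 + \frac{16 \left(-5 - 8\right)^{2}}{\left(-3 - 8\right)^{2}}\right) 1 \cdot 5 \cdot 2 = \left(39 + \frac{16 \left(-13\right)^{2}}{121}\right) 5 \cdot 2 = \left(39 + 16 \cdot 169 \cdot \frac{1}{121}\right) 10 = \left(39 + \frac{2704}{121}\right) 10 = \frac{7423}{121} \cdot 10 = \frac{74230}{121}$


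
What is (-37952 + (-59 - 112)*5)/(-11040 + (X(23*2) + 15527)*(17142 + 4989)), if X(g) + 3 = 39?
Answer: -38807/344413713 ≈ -0.00011268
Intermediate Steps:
X(g) = 36 (X(g) = -3 + 39 = 36)
(-37952 + (-59 - 112)*5)/(-11040 + (X(23*2) + 15527)*(17142 + 4989)) = (-37952 + (-59 - 112)*5)/(-11040 + (36 + 15527)*(17142 + 4989)) = (-37952 - 171*5)/(-11040 + 15563*22131) = (-37952 - 855)/(-11040 + 344424753) = -38807/344413713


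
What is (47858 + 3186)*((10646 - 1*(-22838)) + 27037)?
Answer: 3089233924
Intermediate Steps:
(47858 + 3186)*((10646 - 1*(-22838)) + 27037) = 51044*((10646 + 22838) + 27037) = 51044*(33484 + 27037) = 51044*60521 = 3089233924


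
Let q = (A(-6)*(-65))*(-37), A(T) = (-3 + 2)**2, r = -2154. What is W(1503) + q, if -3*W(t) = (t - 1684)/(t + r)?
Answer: 4696784/1953 ≈ 2404.9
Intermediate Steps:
A(T) = 1 (A(T) = (-1)**2 = 1)
W(t) = -(-1684 + t)/(3*(-2154 + t)) (W(t) = -(t - 1684)/(3*(t - 2154)) = -(-1684 + t)/(3*(-2154 + t)))
q = 2405 (q = (1*(-65))*(-37) = -65*(-37) = 2405)
W(1503) + q = (1684 - 1*1503)/(3*(-2154 + 1503)) + 2405 = (1/3)*(1684 - 1503)/(-651) + 2405 = (1/3)*(-1/651)*181 + 2405 = -181/1953 + 2405 = 4696784/1953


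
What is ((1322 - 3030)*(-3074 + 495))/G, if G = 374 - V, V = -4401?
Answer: 4404932/4775 ≈ 922.50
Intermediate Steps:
G = 4775 (G = 374 - 1*(-4401) = 374 + 4401 = 4775)
((1322 - 3030)*(-3074 + 495))/G = ((1322 - 3030)*(-3074 + 495))/4775 = -1708*(-2579)*(1/4775) = 4404932*(1/4775) = 4404932/4775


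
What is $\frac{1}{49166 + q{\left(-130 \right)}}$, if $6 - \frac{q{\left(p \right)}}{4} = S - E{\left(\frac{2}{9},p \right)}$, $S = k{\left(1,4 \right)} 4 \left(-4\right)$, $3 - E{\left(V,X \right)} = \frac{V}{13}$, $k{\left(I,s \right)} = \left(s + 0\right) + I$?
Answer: $\frac{117}{5794066} \approx 2.0193 \cdot 10^{-5}$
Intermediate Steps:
$k{\left(I,s \right)} = I + s$ ($k{\left(I,s \right)} = s + I = I + s$)
$E{\left(V,X \right)} = 3 - \frac{V}{13}$
$S = -80$ ($S = \left(1 + 4\right) 4 \left(-4\right) = 5 \cdot 4 \left(-4\right) = 20 \left(-4\right) = -80$)
$q{\left(p \right)} = \frac{41644}{117}$ ($q{\left(p \right)} = 24 - 4 \left(-80 - \left(3 - \frac{2 \cdot \frac{1}{9}}{13}\right)\right) = 24 - 4 \left(-80 - \left(3 - \frac{2}{117}\right)\right) = 24 - 4 \left(-80 - \frac{349}{117}\right) = 24 - - \frac{38836}{117} = 24 + \frac{38836}{117} = \frac{41644}{117}$)
$\frac{1}{49166 + q{\left(-130 \right)}} = \frac{1}{49166 + \frac{41644}{117}} = \frac{1}{\frac{5794066}{117}} = \frac{117}{5794066}$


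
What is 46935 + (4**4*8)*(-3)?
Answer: 40791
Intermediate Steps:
46935 + (4**4*8)*(-3) = 46935 + (256*8)*(-3) = 46935 + 2048*(-3) = 46935 - 6144 = 40791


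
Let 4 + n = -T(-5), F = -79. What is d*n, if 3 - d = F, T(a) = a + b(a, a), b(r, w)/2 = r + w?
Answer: 1722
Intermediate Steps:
b(r, w) = 2*r + 2*w (b(r, w) = 2*(r + w) = 2*r + 2*w)
T(a) = 5*a (T(a) = a + (2*a + 2*a) = a + 4*a = 5*a)
n = 21 (n = -4 - 5*(-5) = -4 - 1*(-25) = -4 + 25 = 21)
d = 82 (d = 3 - 1*(-79) = 3 + 79 = 82)
d*n = 82*21 = 1722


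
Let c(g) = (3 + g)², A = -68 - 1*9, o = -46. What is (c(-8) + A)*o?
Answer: 2392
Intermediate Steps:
A = -77 (A = -68 - 9 = -77)
(c(-8) + A)*o = ((3 - 8)² - 77)*(-46) = ((-5)² - 77)*(-46) = (25 - 77)*(-46) = -52*(-46) = 2392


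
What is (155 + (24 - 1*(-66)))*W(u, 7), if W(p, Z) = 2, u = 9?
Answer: 490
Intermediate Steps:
(155 + (24 - 1*(-66)))*W(u, 7) = (155 + (24 - 1*(-66)))*2 = (155 + (24 + 66))*2 = (155 + 90)*2 = 245*2 = 490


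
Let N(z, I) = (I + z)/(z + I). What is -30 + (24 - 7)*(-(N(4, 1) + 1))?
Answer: -64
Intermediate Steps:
N(z, I) = 1 (N(z, I) = (I + z)/(I + z) = 1)
-30 + (24 - 7)*(-(N(4, 1) + 1)) = -30 + (24 - 7)*(-(1 + 1)) = -30 + 17*(-1*2) = -30 + 17*(-2) = -30 - 34 = -64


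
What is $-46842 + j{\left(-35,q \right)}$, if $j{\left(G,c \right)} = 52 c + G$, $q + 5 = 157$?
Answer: $-38973$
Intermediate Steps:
$q = 152$ ($q = -5 + 157 = 152$)
$j{\left(G,c \right)} = G + 52 c$
$-46842 + j{\left(-35,q \right)} = -46842 + \left(-35 + 52 \cdot 152\right) = -46842 + \left(-35 + 7904\right) = -46842 + 7869 = -38973$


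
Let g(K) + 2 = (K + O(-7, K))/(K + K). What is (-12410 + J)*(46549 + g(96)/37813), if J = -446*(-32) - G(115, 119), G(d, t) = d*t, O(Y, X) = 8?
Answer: -166482721424873/302504 ≈ -5.5035e+8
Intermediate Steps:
g(K) = -2 + (8 + K)/(2*K) (g(K) = -2 + (K + 8)/(K + K) = -2 + (8 + K)/((2*K)) = -2 + (8 + K)*(1/(2*K)) = -2 + (8 + K)/(2*K))
J = 587 (J = -446*(-32) - 115*119 = 14272 - 1*13685 = 14272 - 13685 = 587)
(-12410 + J)*(46549 + g(96)/37813) = (-12410 + 587)*(46549 + (-3/2 + 4/96)/37813) = -11823*(46549 + (-3/2 + 4*(1/96))*(1/37813)) = -11823*(46549 + (-3/2 + 1/24)*(1/37813)) = -11823*(46549 - 35/24*1/37813) = -11823*(46549 - 35/907512) = -11823*42243776053/907512 = -166482721424873/302504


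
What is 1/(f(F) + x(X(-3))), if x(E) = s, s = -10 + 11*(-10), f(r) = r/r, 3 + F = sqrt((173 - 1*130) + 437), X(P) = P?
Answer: -1/119 ≈ -0.0084034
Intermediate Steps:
F = -3 + 4*sqrt(30) (F = -3 + sqrt((173 - 1*130) + 437) = -3 + sqrt((173 - 130) + 437) = -3 + sqrt(43 + 437) = -3 + sqrt(480) = -3 + 4*sqrt(30) ≈ 18.909)
f(r) = 1
s = -120 (s = -10 - 110 = -120)
x(E) = -120
1/(f(F) + x(X(-3))) = 1/(1 - 120) = 1/(-119) = -1/119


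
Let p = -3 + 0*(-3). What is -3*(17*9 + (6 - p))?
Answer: -486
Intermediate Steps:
p = -3 (p = -3 + 0 = -3)
-3*(17*9 + (6 - p)) = -3*(17*9 + (6 - 1*(-3))) = -3*(153 + (6 + 3)) = -3*(153 + 9) = -3*162 = -486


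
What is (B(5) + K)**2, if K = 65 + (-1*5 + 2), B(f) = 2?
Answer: 4096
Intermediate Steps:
K = 62 (K = 65 + (-5 + 2) = 65 - 3 = 62)
(B(5) + K)**2 = (2 + 62)**2 = 64**2 = 4096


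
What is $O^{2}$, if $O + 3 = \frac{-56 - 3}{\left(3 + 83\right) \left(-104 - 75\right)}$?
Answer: $\frac{2127331129}{236975236} \approx 8.977$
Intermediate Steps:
$O = - \frac{46123}{15394}$ ($O = -3 + \frac{-56 - 3}{\left(3 + 83\right) \left(-104 - 75\right)} = -3 - \frac{59}{86 \left(-179\right)} = -3 - \frac{59}{-15394} = -3 - - \frac{59}{15394} = -3 + \frac{59}{15394} = - \frac{46123}{15394} \approx -2.9962$)
$O^{2} = \left(- \frac{46123}{15394}\right)^{2} = \frac{2127331129}{236975236}$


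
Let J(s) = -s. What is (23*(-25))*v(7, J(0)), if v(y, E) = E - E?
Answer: 0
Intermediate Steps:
v(y, E) = 0
(23*(-25))*v(7, J(0)) = (23*(-25))*0 = -575*0 = 0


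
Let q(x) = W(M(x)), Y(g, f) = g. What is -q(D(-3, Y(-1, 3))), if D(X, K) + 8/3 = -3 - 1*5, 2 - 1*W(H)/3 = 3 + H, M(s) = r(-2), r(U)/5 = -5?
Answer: -72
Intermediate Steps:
r(U) = -25 (r(U) = 5*(-5) = -25)
M(s) = -25
W(H) = -3 - 3*H (W(H) = 6 - 3*(3 + H) = 6 + (-9 - 3*H) = -3 - 3*H)
D(X, K) = -32/3 (D(X, K) = -8/3 + (-3 - 1*5) = -8/3 + (-3 - 5) = -8/3 - 8 = -32/3)
q(x) = 72 (q(x) = -3 - 3*(-25) = -3 + 75 = 72)
-q(D(-3, Y(-1, 3))) = -1*72 = -72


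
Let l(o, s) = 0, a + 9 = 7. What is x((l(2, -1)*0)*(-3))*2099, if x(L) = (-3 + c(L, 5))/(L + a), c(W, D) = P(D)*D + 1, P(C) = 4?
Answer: -18891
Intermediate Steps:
a = -2 (a = -9 + 7 = -2)
c(W, D) = 1 + 4*D (c(W, D) = 4*D + 1 = 1 + 4*D)
x(L) = 18/(-2 + L) (x(L) = (-3 + (1 + 4*5))/(L - 2) = (-3 + (1 + 20))/(-2 + L) = (-3 + 21)/(-2 + L) = 18/(-2 + L))
x((l(2, -1)*0)*(-3))*2099 = (18/(-2 + (0*0)*(-3)))*2099 = (18/(-2 + 0*(-3)))*2099 = (18/(-2 + 0))*2099 = (18/(-2))*2099 = (18*(-½))*2099 = -9*2099 = -18891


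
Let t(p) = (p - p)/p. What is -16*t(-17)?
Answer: 0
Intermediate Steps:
t(p) = 0 (t(p) = 0/p = 0)
-16*t(-17) = -16*0 = 0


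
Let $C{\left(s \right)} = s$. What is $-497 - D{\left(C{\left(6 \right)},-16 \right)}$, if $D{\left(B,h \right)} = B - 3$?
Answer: $-500$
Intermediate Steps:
$D{\left(B,h \right)} = -3 + B$ ($D{\left(B,h \right)} = B - 3 = -3 + B$)
$-497 - D{\left(C{\left(6 \right)},-16 \right)} = -497 - \left(-3 + 6\right) = -497 - 3 = -500$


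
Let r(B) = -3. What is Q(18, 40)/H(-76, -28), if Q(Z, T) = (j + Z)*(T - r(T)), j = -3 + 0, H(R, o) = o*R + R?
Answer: 215/684 ≈ 0.31433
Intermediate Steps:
H(R, o) = R + R*o (H(R, o) = R*o + R = R + R*o)
j = -3
Q(Z, T) = (-3 + Z)*(3 + T) (Q(Z, T) = (-3 + Z)*(T - 1*(-3)) = (-3 + Z)*(T + 3) = (-3 + Z)*(3 + T))
Q(18, 40)/H(-76, -28) = (-9 - 3*40 + 3*18 + 40*18)/((-76*(1 - 28))) = (-9 - 120 + 54 + 720)/((-76*(-27))) = 645/2052 = 645*(1/2052) = 215/684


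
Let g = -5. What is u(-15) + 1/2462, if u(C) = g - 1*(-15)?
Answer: 24621/2462 ≈ 10.000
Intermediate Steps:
u(C) = 10 (u(C) = -5 - 1*(-15) = -5 + 15 = 10)
u(-15) + 1/2462 = 10 + 1/2462 = 24621/2462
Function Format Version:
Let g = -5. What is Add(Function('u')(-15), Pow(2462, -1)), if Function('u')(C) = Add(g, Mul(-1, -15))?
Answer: Rational(24621, 2462) ≈ 10.000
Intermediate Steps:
Function('u')(C) = 10 (Function('u')(C) = Add(-5, Mul(-1, -15)) = Add(-5, 15) = 10)
Add(Function('u')(-15), Pow(2462, -1)) = Add(10, Pow(2462, -1)) = Add(10, Rational(1, 2462)) = Rational(24621, 2462)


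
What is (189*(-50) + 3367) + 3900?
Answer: -2183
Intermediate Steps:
(189*(-50) + 3367) + 3900 = (-9450 + 3367) + 3900 = -6083 + 3900 = -2183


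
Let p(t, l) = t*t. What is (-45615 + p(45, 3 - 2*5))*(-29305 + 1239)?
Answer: 1223396940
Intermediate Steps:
p(t, l) = t²
(-45615 + p(45, 3 - 2*5))*(-29305 + 1239) = (-45615 + 45²)*(-29305 + 1239) = (-45615 + 2025)*(-28066) = -43590*(-28066) = 1223396940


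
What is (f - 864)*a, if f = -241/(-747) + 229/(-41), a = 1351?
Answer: -35967551410/30627 ≈ -1.1744e+6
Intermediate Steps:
f = -161182/30627 (f = -241*(-1/747) + 229*(-1/41) = 241/747 - 229/41 = -161182/30627 ≈ -5.2627)
(f - 864)*a = (-161182/30627 - 864)*1351 = -26622910/30627*1351 = -35967551410/30627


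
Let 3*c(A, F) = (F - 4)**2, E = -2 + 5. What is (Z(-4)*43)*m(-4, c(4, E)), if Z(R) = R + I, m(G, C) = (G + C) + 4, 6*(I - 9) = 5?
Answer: 1505/18 ≈ 83.611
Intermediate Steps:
I = 59/6 (I = 9 + (1/6)*5 = 9 + 5/6 = 59/6 ≈ 9.8333)
E = 3
c(A, F) = (-4 + F)**2/3 (c(A, F) = (F - 4)**2/3 = (-4 + F)**2/3)
m(G, C) = 4 + C + G (m(G, C) = (C + G) + 4 = 4 + C + G)
Z(R) = 59/6 + R (Z(R) = R + 59/6 = 59/6 + R)
(Z(-4)*43)*m(-4, c(4, E)) = ((59/6 - 4)*43)*(4 + (-4 + 3)**2/3 - 4) = ((35/6)*43)*(4 + (1/3)*(-1)**2 - 4) = 1505*(4 + (1/3)*1 - 4)/6 = 1505*(4 + 1/3 - 4)/6 = (1505/6)*(1/3) = 1505/18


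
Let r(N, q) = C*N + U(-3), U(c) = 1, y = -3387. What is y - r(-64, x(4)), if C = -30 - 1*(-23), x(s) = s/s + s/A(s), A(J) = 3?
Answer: -3836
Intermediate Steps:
x(s) = 1 + s/3 (x(s) = s/s + s/3 = 1 + s*(⅓) = 1 + s/3)
C = -7 (C = -30 + 23 = -7)
r(N, q) = 1 - 7*N (r(N, q) = -7*N + 1 = 1 - 7*N)
y - r(-64, x(4)) = -3387 - (1 - 7*(-64)) = -3387 - (1 + 448) = -3387 - 1*449 = -3387 - 449 = -3836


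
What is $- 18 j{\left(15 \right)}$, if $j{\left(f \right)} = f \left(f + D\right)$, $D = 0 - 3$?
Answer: $-3240$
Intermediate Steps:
$D = -3$ ($D = 0 - 3 = -3$)
$j{\left(f \right)} = f \left(-3 + f\right)$ ($j{\left(f \right)} = f \left(f - 3\right) = f \left(-3 + f\right)$)
$- 18 j{\left(15 \right)} = - 18 \cdot 15 \left(-3 + 15\right) = - 18 \cdot 15 \cdot 12 = \left(-18\right) 180 = -3240$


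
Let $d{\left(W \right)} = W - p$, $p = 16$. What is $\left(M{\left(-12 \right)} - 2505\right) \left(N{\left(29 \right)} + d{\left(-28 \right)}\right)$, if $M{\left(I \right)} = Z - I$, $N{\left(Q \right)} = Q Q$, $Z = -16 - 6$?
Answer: $-2004455$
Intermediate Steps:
$Z = -22$
$d{\left(W \right)} = -16 + W$ ($d{\left(W \right)} = W - 16 = -16 + W$)
$N{\left(Q \right)} = Q^{2}$
$M{\left(I \right)} = -22 - I$
$\left(M{\left(-12 \right)} - 2505\right) \left(N{\left(29 \right)} + d{\left(-28 \right)}\right) = \left(\left(-22 - -12\right) - 2505\right) \left(29^{2} - 44\right) = \left(\left(-22 + 12\right) - 2505\right) \left(841 - 44\right) = \left(-10 - 2505\right) 797 = \left(-2515\right) 797 = -2004455$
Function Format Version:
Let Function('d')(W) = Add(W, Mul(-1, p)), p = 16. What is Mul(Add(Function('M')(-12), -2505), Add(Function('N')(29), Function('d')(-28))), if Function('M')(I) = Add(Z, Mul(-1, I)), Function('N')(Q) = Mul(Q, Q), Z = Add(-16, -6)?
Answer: -2004455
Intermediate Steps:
Z = -22
Function('d')(W) = Add(-16, W) (Function('d')(W) = Add(W, Mul(-1, 16)) = Add(W, -16) = Add(-16, W))
Function('N')(Q) = Pow(Q, 2)
Function('M')(I) = Add(-22, Mul(-1, I))
Mul(Add(Function('M')(-12), -2505), Add(Function('N')(29), Function('d')(-28))) = Mul(Add(Add(-22, Mul(-1, -12)), -2505), Add(Pow(29, 2), Add(-16, -28))) = Mul(Add(Add(-22, 12), -2505), Add(841, -44)) = Mul(Add(-10, -2505), 797) = Mul(-2515, 797) = -2004455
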